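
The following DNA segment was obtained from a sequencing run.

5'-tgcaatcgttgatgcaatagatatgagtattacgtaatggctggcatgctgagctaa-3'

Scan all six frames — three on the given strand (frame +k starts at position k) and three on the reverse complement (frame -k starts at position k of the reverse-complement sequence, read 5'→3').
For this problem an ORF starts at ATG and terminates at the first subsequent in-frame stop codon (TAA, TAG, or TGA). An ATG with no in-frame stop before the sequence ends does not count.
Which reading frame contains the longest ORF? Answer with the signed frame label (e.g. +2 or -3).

Reverse complement (5'→3'): TTAGCTCAGCATGCCAGCCATTACGTAATACTCATATCTATTGCATCAACGATTGCA
Frame +1: TGC AAT CGT TGA TGC AAT AGA TAT GAG TAT TAC GTA ATG GCT GGC ATG CTG AGC TAA — ATG at 37, stop TAA at 55 → 21 nt; ATG at 46, stop TAA at 55 → 12 nt.
Frame +2: GCA ATC GTT GAT GCA ATA GAT ATG AGT ATT ACG TAA TGG CTG GCA TGC TGA GCT — ATG at 23, stop TAA at 35 → 15 nt.
Frame +3: CAA TCG TTG ATG CAA TAG ATA TGA GTA TTA CGT AAT GGC TGG CAT GCT GAG CTA — ATG at 12, stop TAG at 18 → 9 nt.
Frame -1: TTA GCT CAG CAT GCC AGC CAT TAC GTA ATA CTC ATA TCT ATT GCA TCA ACG ATT GCA — no ATG→stop ORF.
Frame -2: TAG CTC AGC ATG CCA GCC ATT ACG TAA TAC TCA TAT CTA TTG CAT CAA CGA TTG — ATG at 11, stop TAA at 26 → 18 nt.
Frame -3: AGC TCA GCA TGC CAG CCA TTA CGT AAT ACT CAT ATC TAT TGC ATC AAC GAT TGC — no ATG→stop ORF.
Longest ORF is 21 nt in frame +1 (positions 37–57).

+1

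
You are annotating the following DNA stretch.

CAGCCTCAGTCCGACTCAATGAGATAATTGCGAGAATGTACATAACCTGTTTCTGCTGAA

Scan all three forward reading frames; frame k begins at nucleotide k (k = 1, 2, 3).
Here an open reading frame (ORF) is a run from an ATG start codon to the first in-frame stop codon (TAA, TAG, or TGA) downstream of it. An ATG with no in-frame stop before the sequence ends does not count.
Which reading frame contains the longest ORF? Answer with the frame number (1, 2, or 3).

Frame 1: CAG CCT CAG TCC GAC TCA ATG AGA TAA TTG CGA GAA TGT ACA TAA CCT GTT TCT GCT GAA — ATG at 19, stop TAA at 25 → 9 nt.
Frame 2: AGC CTC AGT CCG ACT CAA TGA GAT AAT TGC GAG AAT GTA CAT AAC CTG TTT CTG CTG — no ATG→stop ORF.
Frame 3: GCC TCA GTC CGA CTC AAT GAG ATA ATT GCG AGA ATG TAC ATA ACC TGT TTC TGC TGA — ATG at 36, stop TGA at 57 → 24 nt.
Longest ORF is 24 nt in frame 3 (positions 36–59).

3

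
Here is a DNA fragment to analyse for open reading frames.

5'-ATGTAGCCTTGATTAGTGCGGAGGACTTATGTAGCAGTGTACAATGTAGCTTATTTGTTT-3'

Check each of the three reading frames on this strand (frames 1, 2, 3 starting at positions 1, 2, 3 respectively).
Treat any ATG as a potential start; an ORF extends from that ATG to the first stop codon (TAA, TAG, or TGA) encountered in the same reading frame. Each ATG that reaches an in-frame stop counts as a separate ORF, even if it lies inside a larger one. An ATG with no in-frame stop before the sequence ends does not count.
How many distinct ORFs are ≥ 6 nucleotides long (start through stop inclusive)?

Frame 1: ATG TAG CCT TGA TTA GTG CGG AGG ACT TAT GTA GCA GTG TAC AAT GTA GCT TAT TTG TTT — ATG at 1, stop TAG at 4 → 6 nt.
Frame 2: TGT AGC CTT GAT TAG TGC GGA GGA CTT ATG TAG CAG TGT ACA ATG TAG CTT ATT TGT — ATG at 29, stop TAG at 32 → 6 nt; ATG at 44, stop TAG at 47 → 6 nt.
Frame 3: GTA GCC TTG ATT AGT GCG GAG GAC TTA TGT AGC AGT GTA CAA TGT AGC TTA TTT GTT — no ATG→stop ORF.
ORFs ≥ 6 nucleotides: frame 1 1–6 (6 nucleotides), frame 2 29–34 (6 nucleotides), frame 2 44–49 (6 nucleotides). Count = 3.

3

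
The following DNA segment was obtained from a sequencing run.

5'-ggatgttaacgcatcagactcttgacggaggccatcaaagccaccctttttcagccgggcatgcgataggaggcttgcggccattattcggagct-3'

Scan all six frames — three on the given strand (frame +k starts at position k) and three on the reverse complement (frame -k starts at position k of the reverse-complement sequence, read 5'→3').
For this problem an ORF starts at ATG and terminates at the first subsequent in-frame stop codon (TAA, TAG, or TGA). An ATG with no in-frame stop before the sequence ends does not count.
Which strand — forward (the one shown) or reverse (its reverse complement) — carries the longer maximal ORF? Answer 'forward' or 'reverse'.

Reverse complement (5'→3'): AGCTCCGAATAATGGCCGCAAGCCTCCTATCGCATGCCCGGCTGAAAAAGGGTGGCTTTGATGGCCTCCGTCAAGAGTCTGATGCGTTAACATCC
Frame +1: GGA TGT TAA CGC ATC AGA CTC TTG ACG GAG GCC ATC AAA GCC ACC CTT TTT CAG CCG GGC ATG CGA TAG GAG GCT TGC GGC CAT TAT TCG GAG — ATG at 61, stop TAG at 67 → 9 nt.
Frame +2: GAT GTT AAC GCA TCA GAC TCT TGA CGG AGG CCA TCA AAG CCA CCC TTT TTC AGC CGG GCA TGC GAT AGG AGG CTT GCG GCC ATT ATT CGG AGC — no ATG→stop ORF.
Frame +3: ATG TTA ACG CAT CAG ACT CTT GAC GGA GGC CAT CAA AGC CAC CCT TTT TCA GCC GGG CAT GCG ATA GGA GGC TTG CGG CCA TTA TTC GGA GCT — no ATG→stop ORF.
Frame -1: AGC TCC GAA TAA TGG CCG CAA GCC TCC TAT CGC ATG CCC GGC TGA AAA AGG GTG GCT TTG ATG GCC TCC GTC AAG AGT CTG ATG CGT TAA CAT — ATG at 34, stop TGA at 43 → 12 nt; ATG at 61, stop TAA at 88 → 30 nt; ATG at 82, stop TAA at 88 → 9 nt.
Frame -2: GCT CCG AAT AAT GGC CGC AAG CCT CCT ATC GCA TGC CCG GCT GAA AAA GGG TGG CTT TGA TGG CCT CCG TCA AGA GTC TGA TGC GTT AAC ATC — no ATG→stop ORF.
Frame -3: CTC CGA ATA ATG GCC GCA AGC CTC CTA TCG CAT GCC CGG CTG AAA AAG GGT GGC TTT GAT GGC CTC CGT CAA GAG TCT GAT GCG TTA ACA TCC — no ATG→stop ORF.
Forward-strand max 9 nt; reverse-strand max 30 nt. The reverse strand has the longer ORF.

reverse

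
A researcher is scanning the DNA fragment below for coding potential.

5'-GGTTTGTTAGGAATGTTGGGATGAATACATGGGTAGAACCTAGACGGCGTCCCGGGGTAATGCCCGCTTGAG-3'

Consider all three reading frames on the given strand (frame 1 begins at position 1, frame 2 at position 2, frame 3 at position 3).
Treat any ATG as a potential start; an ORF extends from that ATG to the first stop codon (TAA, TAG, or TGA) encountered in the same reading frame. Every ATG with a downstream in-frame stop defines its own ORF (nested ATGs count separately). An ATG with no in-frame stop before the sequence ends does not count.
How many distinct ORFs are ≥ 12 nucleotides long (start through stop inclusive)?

4

Frame 1: GGT TTG TTA GGA ATG TTG GGA TGA ATA CAT GGG TAG AAC CTA GAC GGC GTC CCG GGG TAA TGC CCG CTT GAG — ATG at 13, stop TGA at 22 → 12 nt.
Frame 2: GTT TGT TAG GAA TGT TGG GAT GAA TAC ATG GGT AGA ACC TAG ACG GCG TCC CGG GGT AAT GCC CGC TTG — ATG at 29, stop TAG at 41 → 15 nt.
Frame 3: TTT GTT AGG AAT GTT GGG ATG AAT ACA TGG GTA GAA CCT AGA CGG CGT CCC GGG GTA ATG CCC GCT TGA — ATG at 21, stop TGA at 69 → 51 nt; ATG at 60, stop TGA at 69 → 12 nt.
ORFs ≥ 12 nucleotides: frame 1 13–24 (12 nucleotides), frame 2 29–43 (15 nucleotides), frame 3 21–71 (51 nucleotides), frame 3 60–71 (12 nucleotides). Count = 4.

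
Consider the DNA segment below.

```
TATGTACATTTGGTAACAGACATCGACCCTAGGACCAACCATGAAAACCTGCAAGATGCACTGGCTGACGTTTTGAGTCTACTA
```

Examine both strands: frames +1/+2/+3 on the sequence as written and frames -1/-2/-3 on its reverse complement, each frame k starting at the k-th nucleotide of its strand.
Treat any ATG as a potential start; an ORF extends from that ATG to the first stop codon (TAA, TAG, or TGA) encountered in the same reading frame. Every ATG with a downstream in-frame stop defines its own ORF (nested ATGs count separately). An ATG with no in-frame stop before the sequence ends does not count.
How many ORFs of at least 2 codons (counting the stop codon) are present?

3

Reverse complement (5'→3'): TAGTAGACTCAAAACGTCAGCCAGTGCATCTTGCAGGTTTTCATGGTTGGTCCTAGGGTCGATGTCTGTTACCAAATGTACATA
Frame +1: TAT GTA CAT TTG GTA ACA GAC ATC GAC CCT AGG ACC AAC CAT GAA AAC CTG CAA GAT GCA CTG GCT GAC GTT TTG AGT CTA CTA — no ATG→stop ORF.
Frame +2: ATG TAC ATT TGG TAA CAG ACA TCG ACC CTA GGA CCA ACC ATG AAA ACC TGC AAG ATG CAC TGG CTG ACG TTT TGA GTC TAC — ATG at 2, stop TAA at 14 → 15 nt; ATG at 41, stop TGA at 74 → 36 nt; ATG at 56, stop TGA at 74 → 21 nt.
Frame +3: TGT ACA TTT GGT AAC AGA CAT CGA CCC TAG GAC CAA CCA TGA AAA CCT GCA AGA TGC ACT GGC TGA CGT TTT GAG TCT ACT — no ATG→stop ORF.
Frame -1: TAG TAG ACT CAA AAC GTC AGC CAG TGC ATC TTG CAG GTT TTC ATG GTT GGT CCT AGG GTC GAT GTC TGT TAC CAA ATG TAC ATA — no ATG→stop ORF.
Frame -2: AGT AGA CTC AAA ACG TCA GCC AGT GCA TCT TGC AGG TTT TCA TGG TTG GTC CTA GGG TCG ATG TCT GTT ACC AAA TGT ACA — no ATG→stop ORF.
Frame -3: GTA GAC TCA AAA CGT CAG CCA GTG CAT CTT GCA GGT TTT CAT GGT TGG TCC TAG GGT CGA TGT CTG TTA CCA AAT GTA CAT — no ATG→stop ORF.
ORFs ≥ 2 codons: frame +2 2–16 (5 codons), frame +2 41–76 (12 codons), frame +2 56–76 (7 codons). Count = 3.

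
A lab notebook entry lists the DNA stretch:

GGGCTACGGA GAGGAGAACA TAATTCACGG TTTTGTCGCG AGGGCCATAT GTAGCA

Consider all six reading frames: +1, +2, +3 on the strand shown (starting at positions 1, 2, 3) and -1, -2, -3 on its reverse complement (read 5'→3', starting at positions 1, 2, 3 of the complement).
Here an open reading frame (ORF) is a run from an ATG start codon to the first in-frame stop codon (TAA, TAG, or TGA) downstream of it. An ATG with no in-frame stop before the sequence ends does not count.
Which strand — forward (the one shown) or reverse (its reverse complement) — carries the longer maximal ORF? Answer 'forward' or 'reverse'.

reverse

Reverse complement (5'→3'): TGCTACATATGGCCCTCGCGACAAAACCGTGAATTATGTTCTCCTCTCCGTAGCCC
Frame +1: GGG CTA CGG AGA GGA GAA CAT AAT TCA CGG TTT TGT CGC GAG GGC CAT ATG TAG — ATG at 49, stop TAG at 52 → 6 nt.
Frame +2: GGC TAC GGA GAG GAG AAC ATA ATT CAC GGT TTT GTC GCG AGG GCC ATA TGT AGC — no ATG→stop ORF.
Frame +3: GCT ACG GAG AGG AGA ACA TAA TTC ACG GTT TTG TCG CGA GGG CCA TAT GTA GCA — no ATG→stop ORF.
Frame -1: TGC TAC ATA TGG CCC TCG CGA CAA AAC CGT GAA TTA TGT TCT CCT CTC CGT AGC — no ATG→stop ORF.
Frame -2: GCT ACA TAT GGC CCT CGC GAC AAA ACC GTG AAT TAT GTT CTC CTC TCC GTA GCC — no ATG→stop ORF.
Frame -3: CTA CAT ATG GCC CTC GCG ACA AAA CCG TGA ATT ATG TTC TCC TCT CCG TAG CCC — ATG at 9, stop TGA at 30 → 24 nt; ATG at 36, stop TAG at 51 → 18 nt.
Forward-strand max 6 nt; reverse-strand max 24 nt. The reverse strand has the longer ORF.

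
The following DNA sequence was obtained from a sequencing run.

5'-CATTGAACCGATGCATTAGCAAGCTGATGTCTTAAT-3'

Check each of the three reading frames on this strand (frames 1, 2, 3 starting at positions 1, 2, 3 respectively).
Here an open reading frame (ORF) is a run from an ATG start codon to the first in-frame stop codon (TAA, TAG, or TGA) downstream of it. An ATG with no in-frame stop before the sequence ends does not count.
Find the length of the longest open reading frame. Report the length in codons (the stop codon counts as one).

Frame 1: CAT TGA ACC GAT GCA TTA GCA AGC TGA TGT CTT AAT — no ATG→stop ORF.
Frame 2: ATT GAA CCG ATG CAT TAG CAA GCT GAT GTC TTA — ATG at 11, stop TAG at 17 → 9 nt.
Frame 3: TTG AAC CGA TGC ATT AGC AAG CTG ATG TCT TAA — ATG at 27, stop TAA at 33 → 9 nt.
Longest: frame 2, positions 11–19, 9 nt = 3 codons = 2 aa. → 3 codons.

3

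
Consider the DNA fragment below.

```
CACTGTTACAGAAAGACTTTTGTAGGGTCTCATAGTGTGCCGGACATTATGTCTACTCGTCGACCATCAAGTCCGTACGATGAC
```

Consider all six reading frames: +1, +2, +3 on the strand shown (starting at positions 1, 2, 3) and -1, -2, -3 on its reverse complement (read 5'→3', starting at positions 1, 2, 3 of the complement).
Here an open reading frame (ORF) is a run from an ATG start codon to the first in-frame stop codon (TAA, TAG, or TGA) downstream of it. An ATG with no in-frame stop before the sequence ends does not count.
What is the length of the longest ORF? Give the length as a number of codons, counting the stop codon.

6

Reverse complement (5'→3'): GTCATCGTACGGACTTGATGGTCGACGAGTAGACATAATGTCCGGCACACTATGAGACCCTACAAAAGTCTTTCTGTAACAGTG
Frame +1: CAC TGT TAC AGA AAG ACT TTT GTA GGG TCT CAT AGT GTG CCG GAC ATT ATG TCT ACT CGT CGA CCA TCA AGT CCG TAC GAT GAC — no ATG→stop ORF.
Frame +2: ACT GTT ACA GAA AGA CTT TTG TAG GGT CTC ATA GTG TGC CGG ACA TTA TGT CTA CTC GTC GAC CAT CAA GTC CGT ACG ATG — no ATG→stop ORF.
Frame +3: CTG TTA CAG AAA GAC TTT TGT AGG GTC TCA TAG TGT GCC GGA CAT TAT GTC TAC TCG TCG ACC ATC AAG TCC GTA CGA TGA — no ATG→stop ORF.
Frame -1: GTC ATC GTA CGG ACT TGA TGG TCG ACG AGT AGA CAT AAT GTC CGG CAC ACT ATG AGA CCC TAC AAA AGT CTT TCT GTA ACA GTG — no ATG→stop ORF.
Frame -2: TCA TCG TAC GGA CTT GAT GGT CGA CGA GTA GAC ATA ATG TCC GGC ACA CTA TGA GAC CCT ACA AAA GTC TTT CTG TAA CAG — ATG at 38, stop TGA at 53 → 18 nt.
Frame -3: CAT CGT ACG GAC TTG ATG GTC GAC GAG TAG ACA TAA TGT CCG GCA CAC TAT GAG ACC CTA CAA AAG TCT TTC TGT AAC AGT — ATG at 18, stop TAG at 30 → 15 nt.
Longest: frame -2, positions 38–55, 18 nt = 6 codons = 5 aa. → 6 codons.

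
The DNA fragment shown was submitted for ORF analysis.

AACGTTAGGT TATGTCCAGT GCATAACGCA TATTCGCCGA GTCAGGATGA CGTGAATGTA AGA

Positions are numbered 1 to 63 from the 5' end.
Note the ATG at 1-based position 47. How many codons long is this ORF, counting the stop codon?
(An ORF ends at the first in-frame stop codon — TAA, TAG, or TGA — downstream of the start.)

3

Codons from position 47: ATG (47–49), ACG (50–52), TGA (53–55).
TGA is the first in-frame stop; that's 3 codons including the stop.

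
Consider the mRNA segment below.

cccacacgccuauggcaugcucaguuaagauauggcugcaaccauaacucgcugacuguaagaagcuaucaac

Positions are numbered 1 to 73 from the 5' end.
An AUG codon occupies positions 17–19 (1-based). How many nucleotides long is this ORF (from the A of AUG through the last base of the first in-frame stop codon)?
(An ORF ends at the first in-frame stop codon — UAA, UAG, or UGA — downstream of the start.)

Codons from position 17: AUG (17–19), CUC (20–22), AGU (23–25), UAA (26–28).
UAA is the first in-frame stop; ORF spans 17–28, 12 nucleotides.

12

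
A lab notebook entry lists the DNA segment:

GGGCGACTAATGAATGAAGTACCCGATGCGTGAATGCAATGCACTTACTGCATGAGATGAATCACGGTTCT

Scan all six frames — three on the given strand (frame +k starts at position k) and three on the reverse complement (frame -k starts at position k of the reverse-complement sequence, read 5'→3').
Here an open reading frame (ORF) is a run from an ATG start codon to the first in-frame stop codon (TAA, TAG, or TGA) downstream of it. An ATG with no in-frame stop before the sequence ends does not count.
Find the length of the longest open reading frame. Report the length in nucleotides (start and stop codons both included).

Reverse complement (5'→3'): AGAACCGTGATTCATCTCATGCAGTAAGTGCATTGCATTCACGCATCGGGTACTTCATTCATTAGTCGCCC
Frame +1: GGG CGA CTA ATG AAT GAA GTA CCC GAT GCG TGA ATG CAA TGC ACT TAC TGC ATG AGA TGA ATC ACG GTT — ATG at 10, stop TGA at 31 → 24 nt; ATG at 34, stop TGA at 58 → 27 nt; ATG at 52, stop TGA at 58 → 9 nt.
Frame +2: GGC GAC TAA TGA ATG AAG TAC CCG ATG CGT GAA TGC AAT GCA CTT ACT GCA TGA GAT GAA TCA CGG TTC — ATG at 14, stop TGA at 53 → 42 nt; ATG at 26, stop TGA at 53 → 30 nt.
Frame +3: GCG ACT AAT GAA TGA AGT ACC CGA TGC GTG AAT GCA ATG CAC TTA CTG CAT GAG ATG AAT CAC GGT TCT — no ATG→stop ORF.
Frame -1: AGA ACC GTG ATT CAT CTC ATG CAG TAA GTG CAT TGC ATT CAC GCA TCG GGT ACT TCA TTC ATT AGT CGC — ATG at 19, stop TAA at 25 → 9 nt.
Frame -2: GAA CCG TGA TTC ATC TCA TGC AGT AAG TGC ATT GCA TTC ACG CAT CGG GTA CTT CAT TCA TTA GTC GCC — no ATG→stop ORF.
Frame -3: AAC CGT GAT TCA TCT CAT GCA GTA AGT GCA TTG CAT TCA CGC ATC GGG TAC TTC ATT CAT TAG TCG CCC — no ATG→stop ORF.
Longest: frame +2, positions 14–55, 42 nt = 14 codons = 13 aa. → 42 nucleotides.

42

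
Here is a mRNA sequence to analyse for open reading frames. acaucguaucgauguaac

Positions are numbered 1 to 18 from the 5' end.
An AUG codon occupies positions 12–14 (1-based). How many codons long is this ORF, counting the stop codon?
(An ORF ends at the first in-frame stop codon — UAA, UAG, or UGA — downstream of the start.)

Codons from position 12: AUG (12–14), UAA (15–17).
UAA is the first in-frame stop; that's 2 codons including the stop.

2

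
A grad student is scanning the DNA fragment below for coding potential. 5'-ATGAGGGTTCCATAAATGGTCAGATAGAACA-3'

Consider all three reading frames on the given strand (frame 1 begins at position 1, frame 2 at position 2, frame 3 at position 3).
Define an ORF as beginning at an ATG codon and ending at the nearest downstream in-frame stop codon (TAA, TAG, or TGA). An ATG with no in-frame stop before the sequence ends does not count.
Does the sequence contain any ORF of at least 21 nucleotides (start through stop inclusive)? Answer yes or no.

Frame 1: ATG AGG GTT CCA TAA ATG GTC AGA TAG AAC — ATG at 1, stop TAA at 13 → 15 nt; ATG at 16, stop TAG at 25 → 12 nt.
Frame 2: TGA GGG TTC CAT AAA TGG TCA GAT AGA ACA — no ATG→stop ORF.
Frame 3: GAG GGT TCC ATA AAT GGT CAG ATA GAA — no ATG→stop ORF.
Largest ORF found is 15 nucleotides < 21, so no.

no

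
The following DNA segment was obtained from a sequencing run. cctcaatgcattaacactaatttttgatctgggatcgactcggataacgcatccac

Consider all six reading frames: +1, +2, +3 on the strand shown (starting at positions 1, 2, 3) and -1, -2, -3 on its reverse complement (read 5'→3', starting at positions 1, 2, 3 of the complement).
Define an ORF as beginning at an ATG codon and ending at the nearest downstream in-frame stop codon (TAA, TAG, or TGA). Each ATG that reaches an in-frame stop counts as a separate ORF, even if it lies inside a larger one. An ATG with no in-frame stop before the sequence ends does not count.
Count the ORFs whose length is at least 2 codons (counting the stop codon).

3

Reverse complement (5'→3'): GTGGATGCGTTATCCGAGTCGATCCCAGATCAAAAATTAGTGTTAATGCATTGAGG
Frame +1: CCT CAA TGC ATT AAC ACT AAT TTT TGA TCT GGG ATC GAC TCG GAT AAC GCA TCC — no ATG→stop ORF.
Frame +2: CTC AAT GCA TTA ACA CTA ATT TTT GAT CTG GGA TCG ACT CGG ATA ACG CAT CCA — no ATG→stop ORF.
Frame +3: TCA ATG CAT TAA CAC TAA TTT TTG ATC TGG GAT CGA CTC GGA TAA CGC ATC CAC — ATG at 6, stop TAA at 12 → 9 nt.
Frame -1: GTG GAT GCG TTA TCC GAG TCG ATC CCA GAT CAA AAA TTA GTG TTA ATG CAT TGA — ATG at 46, stop TGA at 52 → 9 nt.
Frame -2: TGG ATG CGT TAT CCG AGT CGA TCC CAG ATC AAA AAT TAG TGT TAA TGC ATT GAG — ATG at 5, stop TAG at 38 → 36 nt.
Frame -3: GGA TGC GTT ATC CGA GTC GAT CCC AGA TCA AAA ATT AGT GTT AAT GCA TTG AGG — no ATG→stop ORF.
ORFs ≥ 2 codons: frame +3 6–14 (3 codons), frame -1 46–54 (3 codons), frame -2 5–40 (12 codons). Count = 3.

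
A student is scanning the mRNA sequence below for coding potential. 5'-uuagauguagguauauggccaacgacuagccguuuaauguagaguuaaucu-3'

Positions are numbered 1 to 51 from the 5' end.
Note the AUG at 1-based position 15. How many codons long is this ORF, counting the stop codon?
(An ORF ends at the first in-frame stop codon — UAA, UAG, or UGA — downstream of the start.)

5

Codons from position 15: AUG (15–17), GCC (18–20), AAC (21–23), GAC (24–26), UAG (27–29).
UAG is the first in-frame stop; that's 5 codons including the stop.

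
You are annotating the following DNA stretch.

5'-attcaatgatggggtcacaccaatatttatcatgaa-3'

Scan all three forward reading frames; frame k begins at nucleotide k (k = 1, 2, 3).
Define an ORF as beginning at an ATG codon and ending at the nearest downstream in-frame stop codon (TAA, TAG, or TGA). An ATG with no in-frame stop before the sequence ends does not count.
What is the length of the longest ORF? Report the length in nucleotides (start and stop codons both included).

30

Frame 1: ATT CAA TGA TGG GGT CAC ACC AAT ATT TAT CAT GAA — no ATG→stop ORF.
Frame 2: TTC AAT GAT GGG GTC ACA CCA ATA TTT ATC ATG — no ATG→stop ORF.
Frame 3: TCA ATG ATG GGG TCA CAC CAA TAT TTA TCA TGA — ATG at 6, stop TGA at 33 → 30 nt; ATG at 9, stop TGA at 33 → 27 nt.
Longest: frame 3, positions 6–35, 30 nt = 10 codons = 9 aa. → 30 nucleotides.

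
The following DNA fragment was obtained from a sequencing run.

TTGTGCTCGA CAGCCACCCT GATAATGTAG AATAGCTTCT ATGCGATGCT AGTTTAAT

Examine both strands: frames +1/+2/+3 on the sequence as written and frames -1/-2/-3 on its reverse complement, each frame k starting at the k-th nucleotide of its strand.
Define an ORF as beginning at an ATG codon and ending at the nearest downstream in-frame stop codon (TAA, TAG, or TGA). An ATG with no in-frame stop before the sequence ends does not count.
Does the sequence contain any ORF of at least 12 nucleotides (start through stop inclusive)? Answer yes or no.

Reverse complement (5'→3'): ATTAAACTAGCATCGCATAGAAGCTATTCTACATTATCAGGGTGGCTGTCGAGCACAA
Frame +1: TTG TGC TCG ACA GCC ACC CTG ATA ATG TAG AAT AGC TTC TAT GCG ATG CTA GTT TAA — ATG at 25, stop TAG at 28 → 6 nt; ATG at 46, stop TAA at 55 → 12 nt.
Frame +2: TGT GCT CGA CAG CCA CCC TGA TAA TGT AGA ATA GCT TCT ATG CGA TGC TAG TTT AAT — ATG at 41, stop TAG at 50 → 12 nt.
Frame +3: GTG CTC GAC AGC CAC CCT GAT AAT GTA GAA TAG CTT CTA TGC GAT GCT AGT TTA — no ATG→stop ORF.
Frame -1: ATT AAA CTA GCA TCG CAT AGA AGC TAT TCT ACA TTA TCA GGG TGG CTG TCG AGC ACA — no ATG→stop ORF.
Frame -2: TTA AAC TAG CAT CGC ATA GAA GCT ATT CTA CAT TAT CAG GGT GGC TGT CGA GCA CAA — no ATG→stop ORF.
Frame -3: TAA ACT AGC ATC GCA TAG AAG CTA TTC TAC ATT ATC AGG GTG GCT GTC GAG CAC — no ATG→stop ORF.
Frame +1 has an ORF of 12 nucleotides (positions 46–57) ≥ 12, so yes.

yes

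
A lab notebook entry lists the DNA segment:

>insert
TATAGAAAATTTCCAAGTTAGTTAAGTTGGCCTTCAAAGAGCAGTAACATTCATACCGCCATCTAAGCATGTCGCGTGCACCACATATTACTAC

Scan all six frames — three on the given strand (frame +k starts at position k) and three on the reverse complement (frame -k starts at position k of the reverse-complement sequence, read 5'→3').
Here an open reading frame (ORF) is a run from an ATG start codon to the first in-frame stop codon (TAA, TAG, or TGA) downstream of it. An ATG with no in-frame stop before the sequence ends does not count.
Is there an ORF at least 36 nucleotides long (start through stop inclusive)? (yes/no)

no

Reverse complement (5'→3'): GTAGTAATATGTGGTGCACGCGACATGCTTAGATGGCGGTATGAATGTTACTGCTCTTTGAAGGCCAACTTAACTAACTTGGAAATTTTCTATA
Frame +1: TAT AGA AAA TTT CCA AGT TAG TTA AGT TGG CCT TCA AAG AGC AGT AAC ATT CAT ACC GCC ATC TAA GCA TGT CGC GTG CAC CAC ATA TTA CTA — no ATG→stop ORF.
Frame +2: ATA GAA AAT TTC CAA GTT AGT TAA GTT GGC CTT CAA AGA GCA GTA ACA TTC ATA CCG CCA TCT AAG CAT GTC GCG TGC ACC ACA TAT TAC TAC — no ATG→stop ORF.
Frame +3: TAG AAA ATT TCC AAG TTA GTT AAG TTG GCC TTC AAA GAG CAG TAA CAT TCA TAC CGC CAT CTA AGC ATG TCG CGT GCA CCA CAT ATT ACT — no ATG→stop ORF.
Frame -1: GTA GTA ATA TGT GGT GCA CGC GAC ATG CTT AGA TGG CGG TAT GAA TGT TAC TGC TCT TTG AAG GCC AAC TTA ACT AAC TTG GAA ATT TTC TAT — no ATG→stop ORF.
Frame -2: TAG TAA TAT GTG GTG CAC GCG ACA TGC TTA GAT GGC GGT ATG AAT GTT ACT GCT CTT TGA AGG CCA ACT TAA CTA ACT TGG AAA TTT TCT ATA — ATG at 41, stop TGA at 59 → 21 nt.
Frame -3: AGT AAT ATG TGG TGC ACG CGA CAT GCT TAG ATG GCG GTA TGA ATG TTA CTG CTC TTT GAA GGC CAA CTT AAC TAA CTT GGA AAT TTT CTA — ATG at 9, stop TAG at 30 → 24 nt; ATG at 33, stop TGA at 42 → 12 nt; ATG at 45, stop TAA at 75 → 33 nt.
Largest ORF found is 33 nucleotides < 36, so no.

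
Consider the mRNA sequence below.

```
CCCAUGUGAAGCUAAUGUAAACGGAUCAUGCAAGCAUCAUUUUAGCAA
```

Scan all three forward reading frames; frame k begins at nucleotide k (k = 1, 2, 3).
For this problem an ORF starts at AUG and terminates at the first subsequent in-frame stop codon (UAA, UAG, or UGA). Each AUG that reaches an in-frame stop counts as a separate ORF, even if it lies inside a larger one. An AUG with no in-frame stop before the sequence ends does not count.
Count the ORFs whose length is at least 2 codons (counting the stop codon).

Frame 1: CCC AUG UGA AGC UAA UGU AAA CGG AUC AUG CAA GCA UCA UUU UAG CAA — AUG at 4, stop UGA at 7 → 6 nt; AUG at 28, stop UAG at 43 → 18 nt.
Frame 2: CCA UGU GAA GCU AAU GUA AAC GGA UCA UGC AAG CAU CAU UUU AGC — no AUG→stop ORF.
Frame 3: CAU GUG AAG CUA AUG UAA ACG GAU CAU GCA AGC AUC AUU UUA GCA — AUG at 15, stop UAA at 18 → 6 nt.
ORFs ≥ 2 codons: frame 1 4–9 (2 codons), frame 1 28–45 (6 codons), frame 3 15–20 (2 codons). Count = 3.

3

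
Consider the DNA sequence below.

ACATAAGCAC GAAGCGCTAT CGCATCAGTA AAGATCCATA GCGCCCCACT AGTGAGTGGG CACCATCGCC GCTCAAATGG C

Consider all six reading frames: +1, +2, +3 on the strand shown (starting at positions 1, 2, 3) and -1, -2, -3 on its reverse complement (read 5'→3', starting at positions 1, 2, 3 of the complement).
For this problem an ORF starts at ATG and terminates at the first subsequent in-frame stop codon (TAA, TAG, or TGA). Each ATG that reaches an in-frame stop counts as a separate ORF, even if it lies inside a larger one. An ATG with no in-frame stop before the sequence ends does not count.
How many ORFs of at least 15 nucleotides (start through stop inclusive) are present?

2

Reverse complement (5'→3'): GCCATTTGAGCGGCGATGGTGCCCACTCACTAGTGGGGCGCTATGGATCTTTACTGATGCGATAGCGCTTCGTGCTTATGT
Frame +1: ACA TAA GCA CGA AGC GCT ATC GCA TCA GTA AAG ATC CAT AGC GCC CCA CTA GTG AGT GGG CAC CAT CGC CGC TCA AAT GGC — no ATG→stop ORF.
Frame +2: CAT AAG CAC GAA GCG CTA TCG CAT CAG TAA AGA TCC ATA GCG CCC CAC TAG TGA GTG GGC ACC ATC GCC GCT CAA ATG — no ATG→stop ORF.
Frame +3: ATA AGC ACG AAG CGC TAT CGC ATC AGT AAA GAT CCA TAG CGC CCC ACT AGT GAG TGG GCA CCA TCG CCG CTC AAA TGG — no ATG→stop ORF.
Frame -1: GCC ATT TGA GCG GCG ATG GTG CCC ACT CAC TAG TGG GGC GCT ATG GAT CTT TAC TGA TGC GAT AGC GCT TCG TGC TTA TGT — ATG at 16, stop TAG at 31 → 18 nt; ATG at 43, stop TGA at 55 → 15 nt.
Frame -2: CCA TTT GAG CGG CGA TGG TGC CCA CTC ACT AGT GGG GCG CTA TGG ATC TTT ACT GAT GCG ATA GCG CTT CGT GCT TAT — no ATG→stop ORF.
Frame -3: CAT TTG AGC GGC GAT GGT GCC CAC TCA CTA GTG GGG CGC TAT GGA TCT TTA CTG ATG CGA TAG CGC TTC GTG CTT ATG — ATG at 57, stop TAG at 63 → 9 nt.
ORFs ≥ 15 nucleotides: frame -1 16–33 (18 nucleotides), frame -1 43–57 (15 nucleotides). Count = 2.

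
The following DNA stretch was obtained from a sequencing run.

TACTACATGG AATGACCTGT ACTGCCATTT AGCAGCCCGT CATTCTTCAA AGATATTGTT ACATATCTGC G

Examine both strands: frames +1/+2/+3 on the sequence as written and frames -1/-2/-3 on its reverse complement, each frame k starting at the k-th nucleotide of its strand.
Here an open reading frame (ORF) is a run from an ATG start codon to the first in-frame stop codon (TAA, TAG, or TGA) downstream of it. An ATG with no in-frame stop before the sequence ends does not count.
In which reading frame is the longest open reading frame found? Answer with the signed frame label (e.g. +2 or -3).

+3

Reverse complement (5'→3'): CGCAGATATGTAACAATATCTTTGAAGAATGACGGGCTGCTAAATGGCAGTACAGGTCATTCCATGTAGTA
Frame +1: TAC TAC ATG GAA TGA CCT GTA CTG CCA TTT AGC AGC CCG TCA TTC TTC AAA GAT ATT GTT ACA TAT CTG — ATG at 7, stop TGA at 13 → 9 nt.
Frame +2: ACT ACA TGG AAT GAC CTG TAC TGC CAT TTA GCA GCC CGT CAT TCT TCA AAG ATA TTG TTA CAT ATC TGC — no ATG→stop ORF.
Frame +3: CTA CAT GGA ATG ACC TGT ACT GCC ATT TAG CAG CCC GTC ATT CTT CAA AGA TAT TGT TAC ATA TCT GCG — ATG at 12, stop TAG at 30 → 21 nt.
Frame -1: CGC AGA TAT GTA ACA ATA TCT TTG AAG AAT GAC GGG CTG CTA AAT GGC AGT ACA GGT CAT TCC ATG TAG — ATG at 64, stop TAG at 67 → 6 nt.
Frame -2: GCA GAT ATG TAA CAA TAT CTT TGA AGA ATG ACG GGC TGC TAA ATG GCA GTA CAG GTC ATT CCA TGT AGT — ATG at 8, stop TAA at 11 → 6 nt; ATG at 29, stop TAA at 41 → 15 nt.
Frame -3: CAG ATA TGT AAC AAT ATC TTT GAA GAA TGA CGG GCT GCT AAA TGG CAG TAC AGG TCA TTC CAT GTA GTA — no ATG→stop ORF.
Longest ORF is 21 nt in frame +3 (positions 12–32).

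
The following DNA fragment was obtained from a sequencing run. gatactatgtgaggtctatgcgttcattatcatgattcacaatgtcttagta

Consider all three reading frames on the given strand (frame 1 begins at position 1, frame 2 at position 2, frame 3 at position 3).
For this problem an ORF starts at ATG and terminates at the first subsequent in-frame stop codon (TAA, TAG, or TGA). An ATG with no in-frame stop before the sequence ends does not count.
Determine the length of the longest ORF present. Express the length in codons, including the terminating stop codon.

Frame 1: GAT ACT ATG TGA GGT CTA TGC GTT CAT TAT CAT GAT TCA CAA TGT CTT AGT — ATG at 7, stop TGA at 10 → 6 nt.
Frame 2: ATA CTA TGT GAG GTC TAT GCG TTC ATT ATC ATG ATT CAC AAT GTC TTA GTA — no ATG→stop ORF.
Frame 3: TAC TAT GTG AGG TCT ATG CGT TCA TTA TCA TGA TTC ACA ATG TCT TAG — ATG at 18, stop TGA at 33 → 18 nt; ATG at 42, stop TAG at 48 → 9 nt.
Longest: frame 3, positions 18–35, 18 nt = 6 codons = 5 aa. → 6 codons.

6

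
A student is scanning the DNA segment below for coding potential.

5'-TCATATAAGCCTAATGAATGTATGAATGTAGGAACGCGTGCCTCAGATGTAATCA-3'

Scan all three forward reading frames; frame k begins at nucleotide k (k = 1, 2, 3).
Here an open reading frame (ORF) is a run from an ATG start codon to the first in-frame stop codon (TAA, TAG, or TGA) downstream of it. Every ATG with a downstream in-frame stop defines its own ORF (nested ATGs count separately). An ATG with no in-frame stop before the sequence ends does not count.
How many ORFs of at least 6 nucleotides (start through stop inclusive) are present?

3

Frame 1: TCA TAT AAG CCT AAT GAA TGT ATG AAT GTA GGA ACG CGT GCC TCA GAT GTA ATC — no ATG→stop ORF.
Frame 2: CAT ATA AGC CTA ATG AAT GTA TGA ATG TAG GAA CGC GTG CCT CAG ATG TAA TCA — ATG at 14, stop TGA at 23 → 12 nt; ATG at 26, stop TAG at 29 → 6 nt; ATG at 47, stop TAA at 50 → 6 nt.
Frame 3: ATA TAA GCC TAA TGA ATG TAT GAA TGT AGG AAC GCG TGC CTC AGA TGT AAT — no ATG→stop ORF.
ORFs ≥ 6 nucleotides: frame 2 14–25 (12 nucleotides), frame 2 26–31 (6 nucleotides), frame 2 47–52 (6 nucleotides). Count = 3.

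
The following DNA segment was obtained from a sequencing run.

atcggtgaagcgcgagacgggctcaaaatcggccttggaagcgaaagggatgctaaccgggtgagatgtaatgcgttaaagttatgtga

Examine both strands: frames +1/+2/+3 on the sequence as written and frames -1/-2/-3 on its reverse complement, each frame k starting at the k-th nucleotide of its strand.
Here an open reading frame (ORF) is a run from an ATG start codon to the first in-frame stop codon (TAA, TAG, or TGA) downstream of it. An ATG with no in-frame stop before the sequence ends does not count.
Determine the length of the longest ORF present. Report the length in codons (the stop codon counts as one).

Reverse complement (5'→3'): TCACATAACTTTAACGCATTACATCTCACCCGGTTAGCATCCCTTTCGCTTCCAAGGCCGATTTTGAGCCCGTCTCGCGCTTCACCGAT
Frame +1: ATC GGT GAA GCG CGA GAC GGG CTC AAA ATC GGC CTT GGA AGC GAA AGG GAT GCT AAC CGG GTG AGA TGT AAT GCG TTA AAG TTA TGT — no ATG→stop ORF.
Frame +2: TCG GTG AAG CGC GAG ACG GGC TCA AAA TCG GCC TTG GAA GCG AAA GGG ATG CTA ACC GGG TGA GAT GTA ATG CGT TAA AGT TAT GTG — ATG at 50, stop TGA at 62 → 15 nt; ATG at 71, stop TAA at 77 → 9 nt.
Frame +3: CGG TGA AGC GCG AGA CGG GCT CAA AAT CGG CCT TGG AAG CGA AAG GGA TGC TAA CCG GGT GAG ATG TAA TGC GTT AAA GTT ATG TGA — ATG at 66, stop TAA at 69 → 6 nt; ATG at 84, stop TGA at 87 → 6 nt.
Frame -1: TCA CAT AAC TTT AAC GCA TTA CAT CTC ACC CGG TTA GCA TCC CTT TCG CTT CCA AGG CCG ATT TTG AGC CCG TCT CGC GCT TCA CCG — no ATG→stop ORF.
Frame -2: CAC ATA ACT TTA ACG CAT TAC ATC TCA CCC GGT TAG CAT CCC TTT CGC TTC CAA GGC CGA TTT TGA GCC CGT CTC GCG CTT CAC CGA — no ATG→stop ORF.
Frame -3: ACA TAA CTT TAA CGC ATT ACA TCT CAC CCG GTT AGC ATC CCT TTC GCT TCC AAG GCC GAT TTT GAG CCC GTC TCG CGC TTC ACC GAT — no ATG→stop ORF.
Longest: frame +2, positions 50–64, 15 nt = 5 codons = 4 aa. → 5 codons.

5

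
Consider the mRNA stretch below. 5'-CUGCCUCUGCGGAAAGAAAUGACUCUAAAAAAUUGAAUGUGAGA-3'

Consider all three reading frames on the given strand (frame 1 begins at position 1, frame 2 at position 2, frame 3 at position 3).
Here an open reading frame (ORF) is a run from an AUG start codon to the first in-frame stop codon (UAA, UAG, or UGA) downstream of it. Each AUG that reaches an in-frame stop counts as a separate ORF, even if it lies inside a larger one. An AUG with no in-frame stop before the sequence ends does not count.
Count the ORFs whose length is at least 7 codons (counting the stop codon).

Frame 1: CUG CCU CUG CGG AAA GAA AUG ACU CUA AAA AAU UGA AUG UGA — AUG at 19, stop UGA at 34 → 18 nt; AUG at 37, stop UGA at 40 → 6 nt.
Frame 2: UGC CUC UGC GGA AAG AAA UGA CUC UAA AAA AUU GAA UGU GAG — no AUG→stop ORF.
Frame 3: GCC UCU GCG GAA AGA AAU GAC UCU AAA AAA UUG AAU GUG AGA — no AUG→stop ORF.
No ORF reaches 7 codons. Count = 0.

0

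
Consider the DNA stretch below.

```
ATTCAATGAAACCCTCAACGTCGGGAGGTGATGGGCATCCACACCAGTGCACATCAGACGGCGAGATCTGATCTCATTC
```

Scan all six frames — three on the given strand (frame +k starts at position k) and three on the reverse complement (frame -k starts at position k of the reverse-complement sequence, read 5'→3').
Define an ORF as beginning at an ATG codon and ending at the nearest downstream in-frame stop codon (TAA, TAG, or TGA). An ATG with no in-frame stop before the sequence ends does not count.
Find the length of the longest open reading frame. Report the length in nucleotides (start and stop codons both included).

Reverse complement (5'→3'): GAATGAGATCAGATCTCGCCGTCTGATGTGCACTGGTGTGGATGCCCATCACCTCCCGACGTTGAGGGTTTCATTGAAT
Frame +1: ATT CAA TGA AAC CCT CAA CGT CGG GAG GTG ATG GGC ATC CAC ACC AGT GCA CAT CAG ACG GCG AGA TCT GAT CTC ATT — no ATG→stop ORF.
Frame +2: TTC AAT GAA ACC CTC AAC GTC GGG AGG TGA TGG GCA TCC ACA CCA GTG CAC ATC AGA CGG CGA GAT CTG ATC TCA TTC — no ATG→stop ORF.
Frame +3: TCA ATG AAA CCC TCA ACG TCG GGA GGT GAT GGG CAT CCA CAC CAG TGC ACA TCA GAC GGC GAG ATC TGA TCT CAT — ATG at 6, stop TGA at 69 → 66 nt.
Frame -1: GAA TGA GAT CAG ATC TCG CCG TCT GAT GTG CAC TGG TGT GGA TGC CCA TCA CCT CCC GAC GTT GAG GGT TTC ATT GAA — no ATG→stop ORF.
Frame -2: AAT GAG ATC AGA TCT CGC CGT CTG ATG TGC ACT GGT GTG GAT GCC CAT CAC CTC CCG ACG TTG AGG GTT TCA TTG AAT — no ATG→stop ORF.
Frame -3: ATG AGA TCA GAT CTC GCC GTC TGA TGT GCA CTG GTG TGG ATG CCC ATC ACC TCC CGA CGT TGA GGG TTT CAT TGA — ATG at 3, stop TGA at 24 → 24 nt; ATG at 42, stop TGA at 63 → 24 nt.
Longest: frame +3, positions 6–71, 66 nt = 22 codons = 21 aa. → 66 nucleotides.

66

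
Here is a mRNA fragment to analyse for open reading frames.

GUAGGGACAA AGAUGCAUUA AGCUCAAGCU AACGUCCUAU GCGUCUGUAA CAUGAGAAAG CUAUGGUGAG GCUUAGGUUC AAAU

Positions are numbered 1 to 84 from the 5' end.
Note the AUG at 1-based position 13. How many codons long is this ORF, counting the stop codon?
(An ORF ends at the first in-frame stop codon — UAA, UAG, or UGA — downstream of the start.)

Codons from position 13: AUG (13–15), CAU (16–18), UAA (19–21).
UAA is the first in-frame stop; that's 3 codons including the stop.

3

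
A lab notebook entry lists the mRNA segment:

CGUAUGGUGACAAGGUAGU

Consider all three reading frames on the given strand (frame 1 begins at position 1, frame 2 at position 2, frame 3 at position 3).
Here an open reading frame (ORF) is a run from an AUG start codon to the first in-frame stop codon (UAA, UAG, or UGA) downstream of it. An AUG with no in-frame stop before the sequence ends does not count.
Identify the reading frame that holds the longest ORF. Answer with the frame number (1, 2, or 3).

Frame 1: CGU AUG GUG ACA AGG UAG — AUG at 4, stop UAG at 16 → 15 nt.
Frame 2: GUA UGG UGA CAA GGU AGU — no AUG→stop ORF.
Frame 3: UAU GGU GAC AAG GUA — no AUG→stop ORF.
Longest ORF is 15 nt in frame 1 (positions 4–18).

1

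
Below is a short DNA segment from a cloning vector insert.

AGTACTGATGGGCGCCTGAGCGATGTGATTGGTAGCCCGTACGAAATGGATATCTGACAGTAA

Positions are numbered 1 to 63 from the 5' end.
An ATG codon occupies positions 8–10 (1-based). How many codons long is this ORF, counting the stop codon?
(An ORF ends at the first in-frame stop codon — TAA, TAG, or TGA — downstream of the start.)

Codons from position 8: ATG (8–10), GGC (11–13), GCC (14–16), TGA (17–19).
TGA is the first in-frame stop; that's 4 codons including the stop.

4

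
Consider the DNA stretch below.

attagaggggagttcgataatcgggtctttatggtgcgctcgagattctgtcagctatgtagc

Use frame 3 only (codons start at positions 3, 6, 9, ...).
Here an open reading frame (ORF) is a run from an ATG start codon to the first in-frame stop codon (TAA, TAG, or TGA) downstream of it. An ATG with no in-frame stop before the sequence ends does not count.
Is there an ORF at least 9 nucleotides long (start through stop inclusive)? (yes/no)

no

Frame 3: TAG AGG GGA GTT CGA TAA TCG GGT CTT TAT GGT GCG CTC GAG ATT CTG TCA GCT ATG TAG — ATG at 57, stop TAG at 60 → 6 nt.
Largest ORF found is 6 nucleotides < 9, so no.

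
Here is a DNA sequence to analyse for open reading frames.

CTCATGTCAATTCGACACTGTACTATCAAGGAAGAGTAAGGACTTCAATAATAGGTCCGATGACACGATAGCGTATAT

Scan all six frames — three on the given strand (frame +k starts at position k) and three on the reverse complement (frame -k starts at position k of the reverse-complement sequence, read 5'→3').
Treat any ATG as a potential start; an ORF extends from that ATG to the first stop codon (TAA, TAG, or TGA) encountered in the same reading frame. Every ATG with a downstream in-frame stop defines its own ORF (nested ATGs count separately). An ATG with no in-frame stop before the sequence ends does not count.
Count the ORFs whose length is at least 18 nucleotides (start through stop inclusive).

1

Reverse complement (5'→3'): ATATACGCTATCGTGTCATCGGACCTATTATTGAAGTCCTTACTCTTCCTTGATAGTACAGTGTCGAATTGACATGAG
Frame +1: CTC ATG TCA ATT CGA CAC TGT ACT ATC AAG GAA GAG TAA GGA CTT CAA TAA TAG GTC CGA TGA CAC GAT AGC GTA TAT — ATG at 4, stop TAA at 37 → 36 nt.
Frame +2: TCA TGT CAA TTC GAC ACT GTA CTA TCA AGG AAG AGT AAG GAC TTC AAT AAT AGG TCC GAT GAC ACG ATA GCG TAT — no ATG→stop ORF.
Frame +3: CAT GTC AAT TCG ACA CTG TAC TAT CAA GGA AGA GTA AGG ACT TCA ATA ATA GGT CCG ATG ACA CGA TAG CGT ATA — ATG at 60, stop TAG at 69 → 12 nt.
Frame -1: ATA TAC GCT ATC GTG TCA TCG GAC CTA TTA TTG AAG TCC TTA CTC TTC CTT GAT AGT ACA GTG TCG AAT TGA CAT GAG — no ATG→stop ORF.
Frame -2: TAT ACG CTA TCG TGT CAT CGG ACC TAT TAT TGA AGT CCT TAC TCT TCC TTG ATA GTA CAG TGT CGA ATT GAC ATG — no ATG→stop ORF.
Frame -3: ATA CGC TAT CGT GTC ATC GGA CCT ATT ATT GAA GTC CTT ACT CTT CCT TGA TAG TAC AGT GTC GAA TTG ACA TGA — no ATG→stop ORF.
ORFs ≥ 18 nucleotides: frame +1 4–39 (36 nucleotides). Count = 1.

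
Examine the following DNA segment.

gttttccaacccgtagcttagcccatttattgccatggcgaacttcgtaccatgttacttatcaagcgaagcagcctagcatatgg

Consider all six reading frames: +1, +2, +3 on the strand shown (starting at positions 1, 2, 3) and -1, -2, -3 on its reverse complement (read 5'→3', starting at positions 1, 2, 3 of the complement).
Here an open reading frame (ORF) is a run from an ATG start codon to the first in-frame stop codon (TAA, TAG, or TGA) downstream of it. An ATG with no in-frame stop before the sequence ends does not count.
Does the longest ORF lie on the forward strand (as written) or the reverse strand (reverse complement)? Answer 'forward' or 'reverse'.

Reverse complement (5'→3'): CCATATGCTAGGCTGCTTCGCTTGATAAGTAACATGGTACGAAGTTCGCCATGGCAATAAATGGGCTAAGCTACGGGTTGGAAAAC
Frame +1: GTT TTC CAA CCC GTA GCT TAG CCC ATT TAT TGC CAT GGC GAA CTT CGT ACC ATG TTA CTT ATC AAG CGA AGC AGC CTA GCA TAT — no ATG→stop ORF.
Frame +2: TTT TCC AAC CCG TAG CTT AGC CCA TTT ATT GCC ATG GCG AAC TTC GTA CCA TGT TAC TTA TCA AGC GAA GCA GCC TAG CAT ATG — ATG at 35, stop TAG at 77 → 45 nt.
Frame +3: TTT CCA ACC CGT AGC TTA GCC CAT TTA TTG CCA TGG CGA ACT TCG TAC CAT GTT ACT TAT CAA GCG AAG CAG CCT AGC ATA TGG — no ATG→stop ORF.
Frame -1: CCA TAT GCT AGG CTG CTT CGC TTG ATA AGT AAC ATG GTA CGA AGT TCG CCA TGG CAA TAA ATG GGC TAA GCT ACG GGT TGG AAA — ATG at 34, stop TAA at 58 → 27 nt; ATG at 61, stop TAA at 67 → 9 nt.
Frame -2: CAT ATG CTA GGC TGC TTC GCT TGA TAA GTA ACA TGG TAC GAA GTT CGC CAT GGC AAT AAA TGG GCT AAG CTA CGG GTT GGA AAA — ATG at 5, stop TGA at 23 → 21 nt.
Frame -3: ATA TGC TAG GCT GCT TCG CTT GAT AAG TAA CAT GGT ACG AAG TTC GCC ATG GCA ATA AAT GGG CTA AGC TAC GGG TTG GAA AAC — no ATG→stop ORF.
Forward-strand max 45 nt; reverse-strand max 27 nt. The forward strand has the longer ORF.

forward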